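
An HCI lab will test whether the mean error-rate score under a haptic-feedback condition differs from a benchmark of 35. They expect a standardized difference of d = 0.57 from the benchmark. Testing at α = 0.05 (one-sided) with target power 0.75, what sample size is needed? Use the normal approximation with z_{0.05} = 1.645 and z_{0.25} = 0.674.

n = 17

For a one-sample test: n = ((z_{α} + z_β) / d)².
z_{α} + z_β = 1.645 + 0.674 = 2.319.
n = (2.319 / 0.57)² = 4.068² = 16.55.
Round up.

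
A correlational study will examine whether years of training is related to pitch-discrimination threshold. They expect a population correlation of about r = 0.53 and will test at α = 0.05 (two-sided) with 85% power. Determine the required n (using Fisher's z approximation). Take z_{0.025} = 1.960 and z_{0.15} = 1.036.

Fisher's z: C = ½·ln((1+r)/(1−r)) = ½·ln(3.2553) = 0.5901.
n = ((z_{α/2} + z_β)/C)² + 3.
(1.960 + 1.036) / 0.5901 = 2.996 / 0.5901 = 5.077.
n = 5.077² + 3 = 25.78 + 3 = 28.8.
Round up.

n = 29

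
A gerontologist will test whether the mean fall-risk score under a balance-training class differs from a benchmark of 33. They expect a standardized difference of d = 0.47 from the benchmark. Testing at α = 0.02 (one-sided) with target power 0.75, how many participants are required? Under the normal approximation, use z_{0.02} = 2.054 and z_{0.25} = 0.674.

For a one-sample test: n = ((z_{α} + z_β) / d)².
z_{α} + z_β = 2.054 + 0.674 = 2.728.
n = (2.728 / 0.47)² = 5.804² = 33.69.
Round up.

n = 34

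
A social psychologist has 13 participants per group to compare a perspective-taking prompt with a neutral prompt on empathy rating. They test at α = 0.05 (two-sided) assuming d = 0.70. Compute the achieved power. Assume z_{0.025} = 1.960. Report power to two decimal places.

power ≈ 0.43

For two equal groups, power = Φ(d·√(n/2) − z_{α/2}).
d·√(n/2) = 0.70 × √(13/2) = 0.70 × 2.550 = 1.785.
z_β = 1.785 − 1.960 = -0.175.
Power = Φ(-0.175) = 0.430.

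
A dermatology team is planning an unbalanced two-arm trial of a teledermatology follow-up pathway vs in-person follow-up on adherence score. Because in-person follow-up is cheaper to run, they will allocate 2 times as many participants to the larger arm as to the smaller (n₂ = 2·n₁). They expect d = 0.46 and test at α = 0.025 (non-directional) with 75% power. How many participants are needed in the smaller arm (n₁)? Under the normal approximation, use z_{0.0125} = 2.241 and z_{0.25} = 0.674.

With allocation ratio k = n₂/n₁ = 2, Var(x̄₁−x̄₂) = σ²(1/n₁ + 1/(k·n₁)) = σ²·(k+1)/(k·n₁).
So n₁ = (1 + 1/k)·((z_{α/2} + z_β)/d)² = 1.500 × (2.915/0.46)².
n₁ = 1.500 × 40.16 = 60.2.
Round up: n₁ = 61, giving n₂ = 2 × 61 = 122.

n₁ = 61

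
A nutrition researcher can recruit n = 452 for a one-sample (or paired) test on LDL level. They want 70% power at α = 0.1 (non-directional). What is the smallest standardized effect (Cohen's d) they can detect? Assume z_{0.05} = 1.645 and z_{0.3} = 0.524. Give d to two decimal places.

For a single sample (or paired design) of n = 452: d_min = (z_{α/2} + z_β)/√n.
z-sum = 1.645 + 0.524 = 2.169.
d_min = 2.169 / √452 = 2.169 / 21.260 = 0.102.

d_min ≈ 0.10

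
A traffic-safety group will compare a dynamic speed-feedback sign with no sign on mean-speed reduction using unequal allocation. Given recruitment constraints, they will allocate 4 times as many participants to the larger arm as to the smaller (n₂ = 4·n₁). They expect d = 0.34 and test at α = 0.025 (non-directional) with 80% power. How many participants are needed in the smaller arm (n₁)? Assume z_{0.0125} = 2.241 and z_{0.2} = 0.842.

n₁ = 103

With allocation ratio k = n₂/n₁ = 4, Var(x̄₁−x̄₂) = σ²(1/n₁ + 1/(k·n₁)) = σ²·(k+1)/(k·n₁).
So n₁ = (1 + 1/k)·((z_{α/2} + z_β)/d)² = 1.250 × (3.083/0.34)².
n₁ = 1.250 × 82.22 = 102.8.
Round up: n₁ = 103, giving n₂ = 4 × 103 = 412.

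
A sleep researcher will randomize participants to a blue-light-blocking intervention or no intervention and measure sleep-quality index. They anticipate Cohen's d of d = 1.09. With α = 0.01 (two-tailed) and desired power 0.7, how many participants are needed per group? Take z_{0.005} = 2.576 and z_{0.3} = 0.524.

n = 17 per group

For two independent groups with equal n: n = 2·((z_{α/2} + z_β) / d)².
z_{α/2} + z_β = 2.576 + 0.524 = 3.100.
n = 2 × (3.100 / 1.09)² = 2 × 2.844² = 2 × 8.09 = 16.2.
Round up to the next whole participant.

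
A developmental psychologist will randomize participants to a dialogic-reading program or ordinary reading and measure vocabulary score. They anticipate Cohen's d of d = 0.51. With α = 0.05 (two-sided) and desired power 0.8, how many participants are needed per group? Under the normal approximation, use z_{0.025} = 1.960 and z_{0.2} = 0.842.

For two independent groups with equal n: n = 2·((z_{α/2} + z_β) / d)².
z_{α/2} + z_β = 1.960 + 0.842 = 2.802.
n = 2 × (2.802 / 0.51)² = 2 × 5.494² = 2 × 30.19 = 60.4.
Round up to the next whole participant.

n = 61 per group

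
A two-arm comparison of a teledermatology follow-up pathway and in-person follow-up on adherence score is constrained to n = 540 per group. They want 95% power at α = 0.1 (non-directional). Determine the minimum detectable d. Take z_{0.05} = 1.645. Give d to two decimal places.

d_min ≈ 0.20

For two independent groups of n = 540 each: d_min = (z_{α/2} + z_β)·√(2/n).
z-sum = 1.645 + 1.645 = 3.290.
d_min = 3.290 × √(2/540) = 3.290 × 0.0609 = 0.200.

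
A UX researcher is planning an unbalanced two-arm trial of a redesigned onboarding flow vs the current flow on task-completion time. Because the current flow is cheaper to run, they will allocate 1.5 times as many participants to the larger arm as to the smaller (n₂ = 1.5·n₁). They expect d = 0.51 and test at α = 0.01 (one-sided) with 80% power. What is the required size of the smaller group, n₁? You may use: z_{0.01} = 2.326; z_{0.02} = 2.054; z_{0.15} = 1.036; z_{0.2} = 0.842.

n₁ = 65

With allocation ratio k = n₂/n₁ = 1.5, Var(x̄₁−x̄₂) = σ²(1/n₁ + 1/(k·n₁)) = σ²·(k+1)/(k·n₁).
So n₁ = (1 + 1/k)·((z_{α} + z_β)/d)² = 1.667 × (3.168/0.51)².
n₁ = 1.667 × 38.59 = 64.3.
Round up: n₁ = 65, giving n₂ = ⌈1.5 × 65⌉ = ⌈97.5⌉ = 98.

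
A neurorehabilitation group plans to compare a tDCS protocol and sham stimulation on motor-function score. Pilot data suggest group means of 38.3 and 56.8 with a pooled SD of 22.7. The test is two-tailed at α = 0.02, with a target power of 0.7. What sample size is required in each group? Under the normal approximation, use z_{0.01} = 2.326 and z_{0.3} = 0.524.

Cohen's d = |M₁ − M₂| / SD_pooled = |38.3 − 56.8| / 22.7 = 18.5 / 22.7 = 0.815.
For two independent groups with equal n: n = 2·((z_{α/2} + z_β) / d)².
z_{α/2} + z_β = 2.326 + 0.524 = 2.850.
n = 2 × (2.850 / 0.815)² = 2 × 3.497² = 2 × 12.23 = 24.5.
Round up to the next whole participant.

n = 25 per group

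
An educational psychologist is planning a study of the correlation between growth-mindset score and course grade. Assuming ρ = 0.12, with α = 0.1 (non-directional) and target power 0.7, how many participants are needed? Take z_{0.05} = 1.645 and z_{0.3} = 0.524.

n = 327

Fisher's z: C = ½·ln((1+r)/(1−r)) = ½·ln(1.2727) = 0.1206.
n = ((z_{α/2} + z_β)/C)² + 3.
(1.645 + 0.524) / 0.1206 = 2.169 / 0.1206 = 17.985.
n = 17.985² + 3 = 323.46 + 3 = 326.5.
Round up.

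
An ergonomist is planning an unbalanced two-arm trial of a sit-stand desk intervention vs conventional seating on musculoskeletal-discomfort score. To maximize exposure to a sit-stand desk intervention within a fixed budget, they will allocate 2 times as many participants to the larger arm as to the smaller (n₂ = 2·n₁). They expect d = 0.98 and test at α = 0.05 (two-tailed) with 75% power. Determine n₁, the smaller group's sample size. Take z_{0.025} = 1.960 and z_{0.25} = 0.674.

With allocation ratio k = n₂/n₁ = 2, Var(x̄₁−x̄₂) = σ²(1/n₁ + 1/(k·n₁)) = σ²·(k+1)/(k·n₁).
So n₁ = (1 + 1/k)·((z_{α/2} + z_β)/d)² = 1.500 × (2.634/0.98)².
n₁ = 1.500 × 7.22 = 10.8.
Round up: n₁ = 11, giving n₂ = 2 × 11 = 22.

n₁ = 11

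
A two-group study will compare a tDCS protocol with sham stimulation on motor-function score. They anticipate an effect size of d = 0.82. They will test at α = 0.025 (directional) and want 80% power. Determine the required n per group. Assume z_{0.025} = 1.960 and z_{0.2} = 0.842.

n = 24 per group

For two independent groups with equal n: n = 2·((z_{α} + z_β) / d)².
z_{α} + z_β = 1.960 + 0.842 = 2.802.
n = 2 × (2.802 / 0.82)² = 2 × 3.417² = 2 × 11.68 = 23.4.
Round up to the next whole participant.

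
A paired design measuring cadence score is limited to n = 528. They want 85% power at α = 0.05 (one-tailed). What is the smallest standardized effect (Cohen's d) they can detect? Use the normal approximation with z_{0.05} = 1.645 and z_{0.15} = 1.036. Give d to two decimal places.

d_min ≈ 0.12

For a single sample (or paired design) of n = 528: d_min = (z_{α} + z_β)/√n.
z-sum = 1.645 + 1.036 = 2.681.
d_min = 2.681 / √528 = 2.681 / 22.978 = 0.117.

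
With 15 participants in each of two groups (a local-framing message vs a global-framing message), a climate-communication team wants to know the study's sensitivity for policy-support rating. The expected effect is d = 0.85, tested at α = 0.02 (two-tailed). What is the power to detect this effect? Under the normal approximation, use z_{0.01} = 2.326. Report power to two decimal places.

power ≈ 0.50

For two equal groups, power = Φ(d·√(n/2) − z_{α/2}).
d·√(n/2) = 0.85 × √(15/2) = 0.85 × 2.739 = 2.328.
z_β = 2.328 − 2.326 = 0.002.
Power = Φ(0.002) = 0.501.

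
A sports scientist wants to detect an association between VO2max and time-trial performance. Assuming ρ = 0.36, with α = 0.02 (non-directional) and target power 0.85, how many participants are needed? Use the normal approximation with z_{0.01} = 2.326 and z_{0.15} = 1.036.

Fisher's z: C = ½·ln((1+r)/(1−r)) = ½·ln(2.1250) = 0.3769.
n = ((z_{α/2} + z_β)/C)² + 3.
(2.326 + 1.036) / 0.3769 = 3.362 / 0.3769 = 8.920.
n = 8.920² + 3 = 79.57 + 3 = 82.6.
Round up.

n = 83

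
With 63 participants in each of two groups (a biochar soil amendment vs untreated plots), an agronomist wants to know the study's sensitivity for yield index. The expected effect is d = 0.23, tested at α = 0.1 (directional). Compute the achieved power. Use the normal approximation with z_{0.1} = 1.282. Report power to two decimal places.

power ≈ 0.50

For two equal groups, power = Φ(d·√(n/2) − z_{α}).
d·√(n/2) = 0.23 × √(63/2) = 0.23 × 5.612 = 1.291.
z_β = 1.291 − 1.282 = 0.009.
Power = Φ(0.009) = 0.504.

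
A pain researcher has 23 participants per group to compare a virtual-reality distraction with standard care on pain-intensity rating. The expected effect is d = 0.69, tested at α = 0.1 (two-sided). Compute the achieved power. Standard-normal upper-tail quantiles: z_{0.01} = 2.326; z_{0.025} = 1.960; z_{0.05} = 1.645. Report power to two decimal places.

For two equal groups, power = Φ(d·√(n/2) − z_{α/2}).
d·√(n/2) = 0.69 × √(23/2) = 0.69 × 3.391 = 2.340.
z_β = 2.340 − 1.645 = 0.695.
Power = Φ(0.695) = 0.756.

power ≈ 0.76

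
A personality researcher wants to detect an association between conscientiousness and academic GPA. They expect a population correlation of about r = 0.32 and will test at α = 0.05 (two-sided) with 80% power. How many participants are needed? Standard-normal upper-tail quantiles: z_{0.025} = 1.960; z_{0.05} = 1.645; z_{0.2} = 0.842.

n = 75

Fisher's z: C = ½·ln((1+r)/(1−r)) = ½·ln(1.9412) = 0.3316.
n = ((z_{α/2} + z_β)/C)² + 3.
(1.960 + 0.842) / 0.3316 = 2.802 / 0.3316 = 8.450.
n = 8.450² + 3 = 71.40 + 3 = 74.4.
Round up.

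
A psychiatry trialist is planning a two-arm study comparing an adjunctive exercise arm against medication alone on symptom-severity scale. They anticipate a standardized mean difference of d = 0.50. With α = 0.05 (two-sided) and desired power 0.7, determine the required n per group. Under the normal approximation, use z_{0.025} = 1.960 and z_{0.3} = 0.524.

For two independent groups with equal n: n = 2·((z_{α/2} + z_β) / d)².
z_{α/2} + z_β = 1.960 + 0.524 = 2.484.
n = 2 × (2.484 / 0.50)² = 2 × 4.968² = 2 × 24.68 = 49.4.
Round up to the next whole participant.

n = 50 per group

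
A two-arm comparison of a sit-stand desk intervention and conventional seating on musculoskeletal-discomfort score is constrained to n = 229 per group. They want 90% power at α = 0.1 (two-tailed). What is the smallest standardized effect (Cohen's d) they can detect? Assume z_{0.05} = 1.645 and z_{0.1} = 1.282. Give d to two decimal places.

d_min ≈ 0.27

For two independent groups of n = 229 each: d_min = (z_{α/2} + z_β)·√(2/n).
z-sum = 1.645 + 1.282 = 2.927.
d_min = 2.927 × √(2/229) = 2.927 × 0.0935 = 0.274.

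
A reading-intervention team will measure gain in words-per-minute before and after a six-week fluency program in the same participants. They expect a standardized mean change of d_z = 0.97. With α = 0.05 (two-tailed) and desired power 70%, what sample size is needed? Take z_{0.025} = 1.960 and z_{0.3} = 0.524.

n = 7 pairs

For a paired (one-sample on differences) test: n = ((z_{α/2} + z_β) / d)².
z_{α/2} + z_β = 1.960 + 0.524 = 2.484.
n = (2.484 / 0.97)² = 2.561² = 6.56.
Round up.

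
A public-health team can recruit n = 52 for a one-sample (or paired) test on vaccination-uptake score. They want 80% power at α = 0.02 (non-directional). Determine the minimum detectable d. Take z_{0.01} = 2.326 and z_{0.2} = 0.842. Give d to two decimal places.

For a single sample (or paired design) of n = 52: d_min = (z_{α/2} + z_β)/√n.
z-sum = 2.326 + 0.842 = 3.168.
d_min = 3.168 / √52 = 3.168 / 7.211 = 0.439.

d_min ≈ 0.44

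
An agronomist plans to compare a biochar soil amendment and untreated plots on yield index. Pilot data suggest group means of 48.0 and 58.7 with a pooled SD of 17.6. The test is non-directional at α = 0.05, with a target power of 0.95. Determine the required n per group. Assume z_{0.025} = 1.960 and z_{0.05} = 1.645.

n = 71 per group

Cohen's d = |M₁ − M₂| / SD_pooled = |48.0 − 58.7| / 17.6 = 10.7 / 17.6 = 0.608.
For two independent groups with equal n: n = 2·((z_{α/2} + z_β) / d)².
z_{α/2} + z_β = 1.960 + 1.645 = 3.605.
n = 2 × (3.605 / 0.608)² = 2 × 5.929² = 2 × 35.16 = 70.3.
Round up to the next whole participant.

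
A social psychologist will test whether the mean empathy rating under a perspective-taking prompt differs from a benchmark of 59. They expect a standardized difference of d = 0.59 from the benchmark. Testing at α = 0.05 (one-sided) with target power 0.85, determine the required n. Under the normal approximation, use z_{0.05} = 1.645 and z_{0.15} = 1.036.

n = 21

For a one-sample test: n = ((z_{α} + z_β) / d)².
z_{α} + z_β = 1.645 + 1.036 = 2.681.
n = (2.681 / 0.59)² = 4.544² = 20.65.
Round up.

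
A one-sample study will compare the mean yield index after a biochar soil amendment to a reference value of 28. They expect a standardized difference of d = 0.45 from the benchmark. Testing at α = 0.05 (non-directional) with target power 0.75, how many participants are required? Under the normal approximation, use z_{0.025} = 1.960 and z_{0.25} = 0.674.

For a one-sample test: n = ((z_{α/2} + z_β) / d)².
z_{α/2} + z_β = 1.960 + 0.674 = 2.634.
n = (2.634 / 0.45)² = 5.853² = 34.26.
Round up.

n = 35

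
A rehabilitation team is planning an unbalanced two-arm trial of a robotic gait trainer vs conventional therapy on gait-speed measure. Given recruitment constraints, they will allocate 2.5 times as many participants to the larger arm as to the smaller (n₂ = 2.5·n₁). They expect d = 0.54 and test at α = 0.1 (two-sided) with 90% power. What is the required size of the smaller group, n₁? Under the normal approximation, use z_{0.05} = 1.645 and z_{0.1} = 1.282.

n₁ = 42

With allocation ratio k = n₂/n₁ = 2.5, Var(x̄₁−x̄₂) = σ²(1/n₁ + 1/(k·n₁)) = σ²·(k+1)/(k·n₁).
So n₁ = (1 + 1/k)·((z_{α/2} + z_β)/d)² = 1.400 × (2.927/0.54)².
n₁ = 1.400 × 29.38 = 41.1.
Round up: n₁ = 42, giving n₂ = 2.5 × 42 = 105.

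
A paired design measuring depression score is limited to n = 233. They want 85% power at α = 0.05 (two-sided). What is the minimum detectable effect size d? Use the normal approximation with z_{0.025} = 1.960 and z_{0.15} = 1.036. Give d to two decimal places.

d_min ≈ 0.20

For a single sample (or paired design) of n = 233: d_min = (z_{α/2} + z_β)/√n.
z-sum = 1.960 + 1.036 = 2.996.
d_min = 2.996 / √233 = 2.996 / 15.264 = 0.196.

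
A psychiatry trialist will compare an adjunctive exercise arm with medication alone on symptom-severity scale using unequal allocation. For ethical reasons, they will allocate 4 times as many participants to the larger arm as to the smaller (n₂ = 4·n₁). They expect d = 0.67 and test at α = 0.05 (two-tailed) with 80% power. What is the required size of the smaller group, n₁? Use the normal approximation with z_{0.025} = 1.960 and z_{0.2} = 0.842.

n₁ = 22

With allocation ratio k = n₂/n₁ = 4, Var(x̄₁−x̄₂) = σ²(1/n₁ + 1/(k·n₁)) = σ²·(k+1)/(k·n₁).
So n₁ = (1 + 1/k)·((z_{α/2} + z_β)/d)² = 1.250 × (2.802/0.67)².
n₁ = 1.250 × 17.49 = 21.9.
Round up: n₁ = 22, giving n₂ = 4 × 22 = 88.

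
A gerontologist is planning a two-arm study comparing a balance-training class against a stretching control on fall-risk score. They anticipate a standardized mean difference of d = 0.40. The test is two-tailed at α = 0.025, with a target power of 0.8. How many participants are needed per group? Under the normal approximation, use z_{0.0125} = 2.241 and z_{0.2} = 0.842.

n = 119 per group

For two independent groups with equal n: n = 2·((z_{α/2} + z_β) / d)².
z_{α/2} + z_β = 2.241 + 0.842 = 3.083.
n = 2 × (3.083 / 0.40)² = 2 × 7.708² = 2 × 59.41 = 118.8.
Round up to the next whole participant.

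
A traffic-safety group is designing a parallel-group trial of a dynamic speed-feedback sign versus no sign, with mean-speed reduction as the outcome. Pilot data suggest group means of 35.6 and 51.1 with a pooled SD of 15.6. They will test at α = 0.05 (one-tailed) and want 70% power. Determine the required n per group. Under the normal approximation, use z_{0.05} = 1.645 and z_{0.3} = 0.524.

Cohen's d = |M₁ − M₂| / SD_pooled = |35.6 − 51.1| / 15.6 = 15.5 / 15.6 = 0.994.
For two independent groups with equal n: n = 2·((z_{α} + z_β) / d)².
z_{α} + z_β = 1.645 + 0.524 = 2.169.
n = 2 × (2.169 / 0.994)² = 2 × 2.182² = 2 × 4.76 = 9.5.
Round up to the next whole participant.

n = 10 per group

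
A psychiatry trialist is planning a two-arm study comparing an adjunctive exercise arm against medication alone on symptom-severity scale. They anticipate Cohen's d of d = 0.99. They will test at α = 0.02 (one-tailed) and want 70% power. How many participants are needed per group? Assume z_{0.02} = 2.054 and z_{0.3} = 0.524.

n = 14 per group

For two independent groups with equal n: n = 2·((z_{α} + z_β) / d)².
z_{α} + z_β = 2.054 + 0.524 = 2.578.
n = 2 × (2.578 / 0.99)² = 2 × 2.604² = 2 × 6.78 = 13.6.
Round up to the next whole participant.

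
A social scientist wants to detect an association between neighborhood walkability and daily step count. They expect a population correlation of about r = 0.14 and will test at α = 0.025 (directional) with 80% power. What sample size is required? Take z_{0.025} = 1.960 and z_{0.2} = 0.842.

Fisher's z: C = ½·ln((1+r)/(1−r)) = ½·ln(1.3256) = 0.1409.
n = ((z_{α} + z_β)/C)² + 3.
(1.960 + 0.842) / 0.1409 = 2.802 / 0.1409 = 19.886.
n = 19.886² + 3 = 395.47 + 3 = 398.5.
Round up.

n = 399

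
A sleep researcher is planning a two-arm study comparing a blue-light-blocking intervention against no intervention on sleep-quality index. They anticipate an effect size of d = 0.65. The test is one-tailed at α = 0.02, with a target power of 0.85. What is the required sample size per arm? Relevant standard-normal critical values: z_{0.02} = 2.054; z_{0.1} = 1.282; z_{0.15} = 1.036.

For two independent groups with equal n: n = 2·((z_{α} + z_β) / d)².
z_{α} + z_β = 2.054 + 1.036 = 3.090.
n = 2 × (3.090 / 0.65)² = 2 × 4.754² = 2 × 22.60 = 45.2.
Round up to the next whole participant.

n = 46 per group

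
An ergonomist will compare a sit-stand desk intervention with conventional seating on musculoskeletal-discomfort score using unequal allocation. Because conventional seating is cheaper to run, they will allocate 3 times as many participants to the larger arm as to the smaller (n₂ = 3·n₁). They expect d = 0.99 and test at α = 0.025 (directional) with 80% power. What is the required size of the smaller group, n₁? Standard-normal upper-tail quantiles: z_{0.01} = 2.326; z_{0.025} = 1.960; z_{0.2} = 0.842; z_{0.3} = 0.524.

n₁ = 11

With allocation ratio k = n₂/n₁ = 3, Var(x̄₁−x̄₂) = σ²(1/n₁ + 1/(k·n₁)) = σ²·(k+1)/(k·n₁).
So n₁ = (1 + 1/k)·((z_{α} + z_β)/d)² = 1.333 × (2.802/0.99)².
n₁ = 1.333 × 8.01 = 10.7.
Round up: n₁ = 11, giving n₂ = 3 × 11 = 33.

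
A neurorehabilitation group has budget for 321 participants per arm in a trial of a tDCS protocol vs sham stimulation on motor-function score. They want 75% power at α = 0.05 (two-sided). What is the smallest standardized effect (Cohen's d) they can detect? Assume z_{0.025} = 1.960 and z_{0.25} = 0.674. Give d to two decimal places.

For two independent groups of n = 321 each: d_min = (z_{α/2} + z_β)·√(2/n).
z-sum = 1.960 + 0.674 = 2.634.
d_min = 2.634 × √(2/321) = 2.634 × 0.0789 = 0.208.

d_min ≈ 0.21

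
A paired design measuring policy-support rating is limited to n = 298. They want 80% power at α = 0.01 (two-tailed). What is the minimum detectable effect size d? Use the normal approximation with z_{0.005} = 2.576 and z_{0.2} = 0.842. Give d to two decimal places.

d_min ≈ 0.20

For a single sample (or paired design) of n = 298: d_min = (z_{α/2} + z_β)/√n.
z-sum = 2.576 + 0.842 = 3.418.
d_min = 3.418 / √298 = 3.418 / 17.263 = 0.198.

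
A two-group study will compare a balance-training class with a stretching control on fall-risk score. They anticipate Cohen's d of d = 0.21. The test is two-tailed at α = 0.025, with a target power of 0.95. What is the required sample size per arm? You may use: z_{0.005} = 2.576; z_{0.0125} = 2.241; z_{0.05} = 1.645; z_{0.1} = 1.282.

n = 685 per group

For two independent groups with equal n: n = 2·((z_{α/2} + z_β) / d)².
z_{α/2} + z_β = 2.241 + 1.645 = 3.886.
n = 2 × (3.886 / 0.21)² = 2 × 18.505² = 2 × 342.43 = 684.9.
Round up to the next whole participant.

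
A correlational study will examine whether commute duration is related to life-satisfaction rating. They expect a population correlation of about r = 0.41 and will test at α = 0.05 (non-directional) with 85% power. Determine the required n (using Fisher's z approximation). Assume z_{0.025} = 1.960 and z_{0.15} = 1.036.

n = 51

Fisher's z: C = ½·ln((1+r)/(1−r)) = ½·ln(2.3898) = 0.4356.
n = ((z_{α/2} + z_β)/C)² + 3.
(1.960 + 1.036) / 0.4356 = 2.996 / 0.4356 = 6.878.
n = 6.878² + 3 = 47.31 + 3 = 50.3.
Round up.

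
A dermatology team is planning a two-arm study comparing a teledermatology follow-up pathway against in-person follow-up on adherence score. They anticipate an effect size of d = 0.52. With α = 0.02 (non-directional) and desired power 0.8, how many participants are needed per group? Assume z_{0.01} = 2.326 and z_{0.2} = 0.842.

n = 75 per group

For two independent groups with equal n: n = 2·((z_{α/2} + z_β) / d)².
z_{α/2} + z_β = 2.326 + 0.842 = 3.168.
n = 2 × (3.168 / 0.52)² = 2 × 6.092² = 2 × 37.12 = 74.2.
Round up to the next whole participant.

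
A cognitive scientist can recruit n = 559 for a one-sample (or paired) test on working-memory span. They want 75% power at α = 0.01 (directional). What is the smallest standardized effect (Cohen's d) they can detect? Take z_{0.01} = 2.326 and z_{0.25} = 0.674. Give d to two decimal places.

For a single sample (or paired design) of n = 559: d_min = (z_{α} + z_β)/√n.
z-sum = 2.326 + 0.674 = 3.000.
d_min = 3.000 / √559 = 3.000 / 23.643 = 0.127.

d_min ≈ 0.13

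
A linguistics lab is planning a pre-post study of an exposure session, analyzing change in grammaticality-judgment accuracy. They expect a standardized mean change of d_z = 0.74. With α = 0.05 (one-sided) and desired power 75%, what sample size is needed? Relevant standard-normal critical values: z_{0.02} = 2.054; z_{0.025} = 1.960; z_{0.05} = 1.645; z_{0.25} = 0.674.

n = 10 pairs

For a paired (one-sample on differences) test: n = ((z_{α} + z_β) / d)².
z_{α} + z_β = 1.645 + 0.674 = 2.319.
n = (2.319 / 0.74)² = 3.134² = 9.82.
Round up.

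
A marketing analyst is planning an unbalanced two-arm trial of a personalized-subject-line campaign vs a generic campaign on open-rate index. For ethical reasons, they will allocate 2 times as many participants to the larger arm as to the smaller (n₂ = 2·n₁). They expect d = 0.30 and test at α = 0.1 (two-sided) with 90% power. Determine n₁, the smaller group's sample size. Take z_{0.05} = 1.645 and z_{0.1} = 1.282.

With allocation ratio k = n₂/n₁ = 2, Var(x̄₁−x̄₂) = σ²(1/n₁ + 1/(k·n₁)) = σ²·(k+1)/(k·n₁).
So n₁ = (1 + 1/k)·((z_{α/2} + z_β)/d)² = 1.500 × (2.927/0.30)².
n₁ = 1.500 × 95.19 = 142.8.
Round up: n₁ = 143, giving n₂ = 2 × 143 = 286.

n₁ = 143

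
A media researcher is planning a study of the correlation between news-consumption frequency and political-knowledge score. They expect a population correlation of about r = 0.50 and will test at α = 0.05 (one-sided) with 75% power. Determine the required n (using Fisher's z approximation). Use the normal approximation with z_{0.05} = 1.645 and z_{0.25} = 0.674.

Fisher's z: C = ½·ln((1+r)/(1−r)) = ½·ln(3.0000) = 0.5493.
n = ((z_{α} + z_β)/C)² + 3.
(1.645 + 0.674) / 0.5493 = 2.319 / 0.5493 = 4.222.
n = 4.222² + 3 = 17.82 + 3 = 20.8.
Round up.

n = 21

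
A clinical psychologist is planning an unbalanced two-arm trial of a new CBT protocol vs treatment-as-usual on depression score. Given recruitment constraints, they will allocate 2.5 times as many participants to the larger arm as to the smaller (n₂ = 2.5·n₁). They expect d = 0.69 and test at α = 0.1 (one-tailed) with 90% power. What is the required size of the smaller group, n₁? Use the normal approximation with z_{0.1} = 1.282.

n₁ = 20

With allocation ratio k = n₂/n₁ = 2.5, Var(x̄₁−x̄₂) = σ²(1/n₁ + 1/(k·n₁)) = σ²·(k+1)/(k·n₁).
So n₁ = (1 + 1/k)·((z_{α} + z_β)/d)² = 1.400 × (2.564/0.69)².
n₁ = 1.400 × 13.81 = 19.3.
Round up: n₁ = 20, giving n₂ = 2.5 × 20 = 50.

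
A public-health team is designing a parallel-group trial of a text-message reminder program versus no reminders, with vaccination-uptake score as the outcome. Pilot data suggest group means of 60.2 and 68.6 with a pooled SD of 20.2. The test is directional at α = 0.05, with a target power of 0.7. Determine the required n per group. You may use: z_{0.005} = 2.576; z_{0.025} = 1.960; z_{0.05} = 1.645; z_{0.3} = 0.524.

n = 55 per group

Cohen's d = |M₁ − M₂| / SD_pooled = |60.2 − 68.6| / 20.2 = 8.4 / 20.2 = 0.416.
For two independent groups with equal n: n = 2·((z_{α} + z_β) / d)².
z_{α} + z_β = 1.645 + 0.524 = 2.169.
n = 2 × (2.169 / 0.416)² = 2 × 5.214² = 2 × 27.19 = 54.4.
Round up to the next whole participant.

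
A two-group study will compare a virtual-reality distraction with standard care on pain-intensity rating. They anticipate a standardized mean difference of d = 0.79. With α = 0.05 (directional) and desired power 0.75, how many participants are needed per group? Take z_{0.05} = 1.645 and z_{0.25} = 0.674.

n = 18 per group

For two independent groups with equal n: n = 2·((z_{α} + z_β) / d)².
z_{α} + z_β = 1.645 + 0.674 = 2.319.
n = 2 × (2.319 / 0.79)² = 2 × 2.935² = 2 × 8.62 = 17.2.
Round up to the next whole participant.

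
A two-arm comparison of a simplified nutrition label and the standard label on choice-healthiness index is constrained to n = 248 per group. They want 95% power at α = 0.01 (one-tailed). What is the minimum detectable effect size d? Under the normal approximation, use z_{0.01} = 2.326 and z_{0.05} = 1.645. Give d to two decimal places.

d_min ≈ 0.36

For two independent groups of n = 248 each: d_min = (z_{α} + z_β)·√(2/n).
z-sum = 2.326 + 1.645 = 3.971.
d_min = 3.971 × √(2/248) = 3.971 × 0.0898 = 0.357.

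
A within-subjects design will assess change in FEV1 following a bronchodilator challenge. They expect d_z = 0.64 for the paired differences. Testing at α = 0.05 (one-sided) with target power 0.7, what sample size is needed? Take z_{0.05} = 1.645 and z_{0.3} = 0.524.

n = 12 pairs

For a paired (one-sample on differences) test: n = ((z_{α} + z_β) / d)².
z_{α} + z_β = 1.645 + 0.524 = 2.169.
n = (2.169 / 0.64)² = 3.389² = 11.49.
Round up.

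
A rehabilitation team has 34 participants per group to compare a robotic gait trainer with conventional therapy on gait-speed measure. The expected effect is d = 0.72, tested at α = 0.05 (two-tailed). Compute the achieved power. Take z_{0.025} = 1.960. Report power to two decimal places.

power ≈ 0.84

For two equal groups, power = Φ(d·√(n/2) − z_{α/2}).
d·√(n/2) = 0.72 × √(34/2) = 0.72 × 4.123 = 2.969.
z_β = 2.969 − 1.960 = 1.009.
Power = Φ(1.009) = 0.843.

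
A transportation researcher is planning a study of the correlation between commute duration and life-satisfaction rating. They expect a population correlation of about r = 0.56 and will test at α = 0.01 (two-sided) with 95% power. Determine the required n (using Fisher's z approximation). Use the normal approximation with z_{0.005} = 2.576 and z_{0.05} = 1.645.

n = 48

Fisher's z: C = ½·ln((1+r)/(1−r)) = ½·ln(3.5455) = 0.6328.
n = ((z_{α/2} + z_β)/C)² + 3.
(2.576 + 1.645) / 0.6328 = 4.221 / 0.6328 = 6.670.
n = 6.670² + 3 = 44.49 + 3 = 47.5.
Round up.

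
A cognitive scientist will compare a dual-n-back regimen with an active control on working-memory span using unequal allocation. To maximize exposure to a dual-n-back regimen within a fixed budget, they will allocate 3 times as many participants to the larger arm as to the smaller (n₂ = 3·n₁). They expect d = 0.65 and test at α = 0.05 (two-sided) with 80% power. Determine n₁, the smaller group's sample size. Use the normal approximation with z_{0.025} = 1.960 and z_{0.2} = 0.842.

With allocation ratio k = n₂/n₁ = 3, Var(x̄₁−x̄₂) = σ²(1/n₁ + 1/(k·n₁)) = σ²·(k+1)/(k·n₁).
So n₁ = (1 + 1/k)·((z_{α/2} + z_β)/d)² = 1.333 × (2.802/0.65)².
n₁ = 1.333 × 18.58 = 24.8.
Round up: n₁ = 25, giving n₂ = 3 × 25 = 75.

n₁ = 25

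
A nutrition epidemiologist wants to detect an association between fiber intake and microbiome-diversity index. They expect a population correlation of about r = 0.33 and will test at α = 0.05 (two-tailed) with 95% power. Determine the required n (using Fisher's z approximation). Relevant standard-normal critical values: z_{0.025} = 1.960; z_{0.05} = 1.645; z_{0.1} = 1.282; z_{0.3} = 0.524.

Fisher's z: C = ½·ln((1+r)/(1−r)) = ½·ln(1.9851) = 0.3428.
n = ((z_{α/2} + z_β)/C)² + 3.
(1.960 + 1.645) / 0.3428 = 3.605 / 0.3428 = 10.516.
n = 10.516² + 3 = 110.59 + 3 = 113.6.
Round up.

n = 114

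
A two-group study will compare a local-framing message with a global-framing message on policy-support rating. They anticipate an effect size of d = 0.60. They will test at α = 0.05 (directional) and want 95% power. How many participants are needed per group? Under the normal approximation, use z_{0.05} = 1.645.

For two independent groups with equal n: n = 2·((z_{α} + z_β) / d)².
z_{α} + z_β = 1.645 + 1.645 = 3.290.
n = 2 × (3.290 / 0.60)² = 2 × 5.483² = 2 × 30.07 = 60.1.
Round up to the next whole participant.

n = 61 per group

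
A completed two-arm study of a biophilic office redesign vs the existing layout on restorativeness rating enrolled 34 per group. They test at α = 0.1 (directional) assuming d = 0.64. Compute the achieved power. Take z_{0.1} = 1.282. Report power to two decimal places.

power ≈ 0.91

For two equal groups, power = Φ(d·√(n/2) − z_{α}).
d·√(n/2) = 0.64 × √(34/2) = 0.64 × 4.123 = 2.639.
z_β = 2.639 − 1.282 = 1.357.
Power = Φ(1.357) = 0.913.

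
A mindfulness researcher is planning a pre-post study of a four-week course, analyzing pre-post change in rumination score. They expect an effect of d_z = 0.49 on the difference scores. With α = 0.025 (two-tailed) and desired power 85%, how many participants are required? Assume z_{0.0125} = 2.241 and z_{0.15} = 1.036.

For a paired (one-sample on differences) test: n = ((z_{α/2} + z_β) / d)².
z_{α/2} + z_β = 2.241 + 1.036 = 3.277.
n = (3.277 / 0.49)² = 6.688² = 44.73.
Round up.

n = 45 pairs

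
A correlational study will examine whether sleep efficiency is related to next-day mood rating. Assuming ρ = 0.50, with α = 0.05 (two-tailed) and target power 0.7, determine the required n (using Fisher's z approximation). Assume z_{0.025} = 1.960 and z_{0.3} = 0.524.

Fisher's z: C = ½·ln((1+r)/(1−r)) = ½·ln(3.0000) = 0.5493.
n = ((z_{α/2} + z_β)/C)² + 3.
(1.960 + 0.524) / 0.5493 = 2.484 / 0.5493 = 4.522.
n = 4.522² + 3 = 20.45 + 3 = 23.4.
Round up.

n = 24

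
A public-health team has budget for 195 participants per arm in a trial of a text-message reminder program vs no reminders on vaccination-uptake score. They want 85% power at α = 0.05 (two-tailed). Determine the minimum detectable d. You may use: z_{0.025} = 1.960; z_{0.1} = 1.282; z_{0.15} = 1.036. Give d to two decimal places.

d_min ≈ 0.30

For two independent groups of n = 195 each: d_min = (z_{α/2} + z_β)·√(2/n).
z-sum = 1.960 + 1.036 = 2.996.
d_min = 2.996 × √(2/195) = 2.996 × 0.1013 = 0.303.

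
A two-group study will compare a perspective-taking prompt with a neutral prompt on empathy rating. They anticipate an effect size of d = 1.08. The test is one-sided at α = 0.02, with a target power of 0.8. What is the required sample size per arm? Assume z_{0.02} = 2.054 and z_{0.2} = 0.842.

n = 15 per group

For two independent groups with equal n: n = 2·((z_{α} + z_β) / d)².
z_{α} + z_β = 2.054 + 0.842 = 2.896.
n = 2 × (2.896 / 1.08)² = 2 × 2.681² = 2 × 7.19 = 14.4.
Round up to the next whole participant.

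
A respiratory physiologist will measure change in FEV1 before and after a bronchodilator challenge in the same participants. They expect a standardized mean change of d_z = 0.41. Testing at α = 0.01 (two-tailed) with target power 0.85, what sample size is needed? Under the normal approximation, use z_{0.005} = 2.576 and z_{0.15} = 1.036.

For a paired (one-sample on differences) test: n = ((z_{α/2} + z_β) / d)².
z_{α/2} + z_β = 2.576 + 1.036 = 3.612.
n = (3.612 / 0.41)² = 8.810² = 77.61.
Round up.

n = 78 pairs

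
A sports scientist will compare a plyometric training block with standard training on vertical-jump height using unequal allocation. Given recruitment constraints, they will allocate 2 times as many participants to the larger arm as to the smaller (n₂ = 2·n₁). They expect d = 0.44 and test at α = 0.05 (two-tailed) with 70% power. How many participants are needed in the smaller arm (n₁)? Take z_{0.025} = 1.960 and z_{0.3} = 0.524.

With allocation ratio k = n₂/n₁ = 2, Var(x̄₁−x̄₂) = σ²(1/n₁ + 1/(k·n₁)) = σ²·(k+1)/(k·n₁).
So n₁ = (1 + 1/k)·((z_{α/2} + z_β)/d)² = 1.500 × (2.484/0.44)².
n₁ = 1.500 × 31.87 = 47.8.
Round up: n₁ = 48, giving n₂ = 2 × 48 = 96.

n₁ = 48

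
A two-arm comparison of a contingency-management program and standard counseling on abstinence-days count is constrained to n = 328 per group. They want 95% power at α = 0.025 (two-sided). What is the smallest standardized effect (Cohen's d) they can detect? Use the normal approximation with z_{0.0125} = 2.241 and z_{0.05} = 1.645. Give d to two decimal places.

For two independent groups of n = 328 each: d_min = (z_{α/2} + z_β)·√(2/n).
z-sum = 2.241 + 1.645 = 3.886.
d_min = 3.886 × √(2/328) = 3.886 × 0.0781 = 0.303.

d_min ≈ 0.30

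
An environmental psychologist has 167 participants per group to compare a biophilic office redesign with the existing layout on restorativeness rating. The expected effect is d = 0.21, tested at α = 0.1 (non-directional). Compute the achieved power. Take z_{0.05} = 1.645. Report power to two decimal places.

For two equal groups, power = Φ(d·√(n/2) − z_{α/2}).
d·√(n/2) = 0.21 × √(167/2) = 0.21 × 9.138 = 1.919.
z_β = 1.919 − 1.645 = 0.274.
Power = Φ(0.274) = 0.608.

power ≈ 0.61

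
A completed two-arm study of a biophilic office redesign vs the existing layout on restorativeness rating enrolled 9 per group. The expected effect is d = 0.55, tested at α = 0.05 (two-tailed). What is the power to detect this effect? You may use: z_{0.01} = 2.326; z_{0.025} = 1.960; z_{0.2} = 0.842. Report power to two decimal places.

For two equal groups, power = Φ(d·√(n/2) − z_{α/2}).
d·√(n/2) = 0.55 × √(9/2) = 0.55 × 2.121 = 1.167.
z_β = 1.167 − 1.960 = -0.793.
Power = Φ(-0.793) = 0.214.

power ≈ 0.21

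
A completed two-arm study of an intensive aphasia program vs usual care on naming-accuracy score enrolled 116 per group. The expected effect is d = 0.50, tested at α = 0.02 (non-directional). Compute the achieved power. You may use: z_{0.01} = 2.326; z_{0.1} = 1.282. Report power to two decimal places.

power ≈ 0.93

For two equal groups, power = Φ(d·√(n/2) − z_{α/2}).
d·√(n/2) = 0.50 × √(116/2) = 0.50 × 7.616 = 3.808.
z_β = 3.808 − 2.326 = 1.482.
Power = Φ(1.482) = 0.931.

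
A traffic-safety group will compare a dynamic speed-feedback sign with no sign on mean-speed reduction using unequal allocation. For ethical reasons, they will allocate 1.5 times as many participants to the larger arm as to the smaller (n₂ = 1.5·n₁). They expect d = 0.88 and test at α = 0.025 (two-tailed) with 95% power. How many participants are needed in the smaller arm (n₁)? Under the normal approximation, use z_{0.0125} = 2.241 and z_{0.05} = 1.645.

With allocation ratio k = n₂/n₁ = 1.5, Var(x̄₁−x̄₂) = σ²(1/n₁ + 1/(k·n₁)) = σ²·(k+1)/(k·n₁).
So n₁ = (1 + 1/k)·((z_{α/2} + z_β)/d)² = 1.667 × (3.886/0.88)².
n₁ = 1.667 × 19.50 = 32.5.
Round up: n₁ = 33, giving n₂ = ⌈1.5 × 33⌉ = ⌈49.5⌉ = 50.

n₁ = 33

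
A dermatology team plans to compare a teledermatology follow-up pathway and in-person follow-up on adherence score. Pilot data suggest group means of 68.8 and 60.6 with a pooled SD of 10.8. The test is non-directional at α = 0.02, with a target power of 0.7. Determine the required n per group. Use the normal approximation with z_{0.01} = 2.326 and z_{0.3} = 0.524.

Cohen's d = |M₁ − M₂| / SD_pooled = |68.8 − 60.6| / 10.8 = 8.2 / 10.8 = 0.759.
For two independent groups with equal n: n = 2·((z_{α/2} + z_β) / d)².
z_{α/2} + z_β = 2.326 + 0.524 = 2.850.
n = 2 × (2.850 / 0.759)² = 2 × 3.755² = 2 × 14.10 = 28.2.
Round up to the next whole participant.

n = 29 per group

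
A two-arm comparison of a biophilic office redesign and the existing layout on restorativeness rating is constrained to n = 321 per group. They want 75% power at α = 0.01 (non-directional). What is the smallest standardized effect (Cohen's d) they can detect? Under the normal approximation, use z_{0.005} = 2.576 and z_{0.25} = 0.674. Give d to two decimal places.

For two independent groups of n = 321 each: d_min = (z_{α/2} + z_β)·√(2/n).
z-sum = 2.576 + 0.674 = 3.250.
d_min = 3.250 × √(2/321) = 3.250 × 0.0789 = 0.257.

d_min ≈ 0.26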